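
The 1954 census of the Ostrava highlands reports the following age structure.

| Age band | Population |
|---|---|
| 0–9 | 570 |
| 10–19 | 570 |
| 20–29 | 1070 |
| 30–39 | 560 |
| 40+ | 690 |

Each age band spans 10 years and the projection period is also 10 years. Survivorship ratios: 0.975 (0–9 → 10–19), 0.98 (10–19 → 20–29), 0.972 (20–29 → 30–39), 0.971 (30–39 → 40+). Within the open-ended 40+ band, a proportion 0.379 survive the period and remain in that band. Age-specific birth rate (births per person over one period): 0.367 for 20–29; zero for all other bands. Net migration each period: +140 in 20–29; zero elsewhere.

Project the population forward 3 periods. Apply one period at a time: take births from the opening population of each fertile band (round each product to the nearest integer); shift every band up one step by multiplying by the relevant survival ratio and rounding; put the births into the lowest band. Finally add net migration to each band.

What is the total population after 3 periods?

2840

After projecting period 1:
Births: 1070 × 0.367 = 393
10–19: 570 × 0.975 = 556
20–29: 570 × 0.98 = 559
30–39: 1070 × 0.972 = 1040
40+: 560 × 0.971 + 690 × 0.379 = 544 + 262 = 806
Net migration: 20–29 + 140 → 699
Population now: 0–9=393, 10–19=556, 20–29=699, 30–39=1040, 40+=806
After projecting period 2:
Births: 699 × 0.367 = 257
10–19: 393 × 0.975 = 383
20–29: 556 × 0.98 = 545
30–39: 699 × 0.972 = 679
40+: 1040 × 0.971 + 806 × 0.379 = 1010 + 305 = 1315
Net migration: 20–29 + 140 → 685
Population now: 0–9=257, 10–19=383, 20–29=685, 30–39=679, 40+=1315
After projecting period 3:
Births: 685 × 0.367 = 251
10–19: 257 × 0.975 = 251
20–29: 383 × 0.98 = 375
30–39: 685 × 0.972 = 666
40+: 679 × 0.971 + 1315 × 0.379 = 659 + 498 = 1157
Net migration: 20–29 + 140 → 515
Population now: 0–9=251, 10–19=251, 20–29=515, 30–39=666, 40+=1157
Total after period 3: 251 + 251 + 515 + 666 + 1157 = 2840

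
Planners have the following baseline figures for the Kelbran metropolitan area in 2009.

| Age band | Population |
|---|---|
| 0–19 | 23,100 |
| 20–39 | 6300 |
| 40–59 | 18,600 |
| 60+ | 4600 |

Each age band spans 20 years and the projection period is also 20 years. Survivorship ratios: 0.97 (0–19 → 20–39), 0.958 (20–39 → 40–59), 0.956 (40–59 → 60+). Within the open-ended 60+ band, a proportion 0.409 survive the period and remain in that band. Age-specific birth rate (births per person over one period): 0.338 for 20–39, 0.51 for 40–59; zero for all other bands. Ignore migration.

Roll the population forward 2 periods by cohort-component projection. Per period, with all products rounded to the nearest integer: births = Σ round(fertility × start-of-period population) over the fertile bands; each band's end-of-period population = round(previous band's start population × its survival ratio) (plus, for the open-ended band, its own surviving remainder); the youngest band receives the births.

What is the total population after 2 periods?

57196

Let band 1 be 0–19 through band 4 = 60+.
[period 1]
Births: 6300 × 0.338 = 2129 ; 18600 × 0.51 = 9486 → total 11615
Band 2: 23100 × 0.97 = 22407
Band 3: 6300 × 0.958 = 6035
Band 4: 18600 × 0.956 + 4600 × 0.409 = 17782 + 1881 = 19663
Giving 11615 / 22407 / 6035 / 19663.
[period 2]
Births: 22407 × 0.338 = 7574 ; 6035 × 0.51 = 3078 → total 10652
Band 2: 11615 × 0.97 = 11267
Band 3: 22407 × 0.958 = 21466
Band 4: 6035 × 0.956 + 19663 × 0.409 = 5769 + 8042 = 13811
Giving 10652 / 11267 / 21466 / 13811.
Total after period 2: 10652 + 11267 + 21466 + 13811 = 57196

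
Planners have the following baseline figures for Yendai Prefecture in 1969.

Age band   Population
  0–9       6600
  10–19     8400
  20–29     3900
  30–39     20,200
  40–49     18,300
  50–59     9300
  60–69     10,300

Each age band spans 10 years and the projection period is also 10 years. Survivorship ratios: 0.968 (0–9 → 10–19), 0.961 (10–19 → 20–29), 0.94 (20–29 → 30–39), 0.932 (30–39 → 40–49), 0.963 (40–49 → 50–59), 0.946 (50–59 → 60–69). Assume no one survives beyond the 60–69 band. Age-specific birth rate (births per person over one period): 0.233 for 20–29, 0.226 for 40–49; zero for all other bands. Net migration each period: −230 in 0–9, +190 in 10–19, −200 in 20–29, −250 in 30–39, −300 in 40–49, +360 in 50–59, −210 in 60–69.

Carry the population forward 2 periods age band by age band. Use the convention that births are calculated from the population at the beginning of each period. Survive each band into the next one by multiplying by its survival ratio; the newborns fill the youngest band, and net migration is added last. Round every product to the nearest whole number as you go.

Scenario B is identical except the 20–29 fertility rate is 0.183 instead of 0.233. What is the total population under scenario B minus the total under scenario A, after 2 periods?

Call the bands 1 to 7, youngest first.
Period 1.
Births: 3900 × 0.233 = 909  |  18300 × 0.226 = 4136 — total 5045
Band 2: 6600 × 0.968 = 6389
Band 3: 8400 × 0.961 = 8072
Band 4: 3900 × 0.94 = 3666
Band 5: 20200 × 0.932 = 18826
Band 6: 18300 × 0.963 = 17623
Band 7: 9300 × 0.946 = 8798
Net migration: Band 1 − 230 → 4815; Band 2 + 190 → 6579; Band 3 − 200 → 7872; Band 4 − 250 → 3416; Band 5 − 300 → 18526; Band 6 + 360 → 17983; Band 7 − 210 → 8588
→ [4815, 6579, 7872, 3416, 18526, 17983, 8588]
Period 2.
Births: 7872 × 0.233 = 1834  |  18526 × 0.226 = 4187 — total 6021
Band 2: 4815 × 0.968 = 4661
Band 3: 6579 × 0.961 = 6322
Band 4: 7872 × 0.94 = 7400
Band 5: 3416 × 0.932 = 3184
Band 6: 18526 × 0.963 = 17841
Band 7: 17983 × 0.946 = 17012
Net migration: Band 1 − 230 → 5791; Band 2 + 190 → 4851; Band 3 − 200 → 6122; Band 4 − 250 → 7150; Band 5 − 300 → 2884; Band 6 + 360 → 18201; Band 7 − 210 → 16802
→ [5791, 4851, 6122, 7150, 2884, 18201, 16802]
Scenario A total after 2 periods: 61801
Scenario B projection —
Period 1.
Births: 3900 × 0.183 = 714  |  18300 × 0.226 = 4136 — total 4850
Band 2: 6600 × 0.968 = 6389
Band 3: 8400 × 0.961 = 8072
Band 4: 3900 × 0.94 = 3666
Band 5: 20200 × 0.932 = 18826
Band 6: 18300 × 0.963 = 17623
Band 7: 9300 × 0.946 = 8798
Net migration: Band 1 − 230 → 4620; Band 2 + 190 → 6579; Band 3 − 200 → 7872; Band 4 − 250 → 3416; Band 5 − 300 → 18526; Band 6 + 360 → 17983; Band 7 − 210 → 8588
→ [4620, 6579, 7872, 3416, 18526, 17983, 8588]
Period 2.
Births: 7872 × 0.183 = 1441  |  18526 × 0.226 = 4187 — total 5628
Band 2: 4620 × 0.968 = 4472
Band 3: 6579 × 0.961 = 6322
Band 4: 7872 × 0.94 = 7400
Band 5: 3416 × 0.932 = 3184
Band 6: 18526 × 0.963 = 17841
Band 7: 17983 × 0.946 = 17012
Net migration: Band 1 − 230 → 5398; Band 2 + 190 → 4662; Band 3 − 200 → 6122; Band 4 − 250 → 7150; Band 5 − 300 → 2884; Band 6 + 360 → 18201; Band 7 − 210 → 16802
→ [5398, 4662, 6122, 7150, 2884, 18201, 16802]
Scenario B total after 2 periods: 61219
Difference B − A = 61219 − 61801 = -582

-582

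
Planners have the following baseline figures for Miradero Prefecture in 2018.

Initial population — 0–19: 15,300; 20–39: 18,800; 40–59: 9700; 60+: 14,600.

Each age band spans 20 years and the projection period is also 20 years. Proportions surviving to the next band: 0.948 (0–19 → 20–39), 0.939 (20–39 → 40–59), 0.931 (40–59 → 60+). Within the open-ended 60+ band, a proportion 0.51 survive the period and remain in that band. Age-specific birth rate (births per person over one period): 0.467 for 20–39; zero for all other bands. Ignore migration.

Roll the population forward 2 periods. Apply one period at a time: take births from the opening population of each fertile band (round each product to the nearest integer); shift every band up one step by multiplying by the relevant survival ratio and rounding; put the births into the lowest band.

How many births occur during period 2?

(Groups numbered youngest = 1 to oldest = 4.)
Period 1:
Births: 18800 * 0.467 = 8780
Group 2: 15300 * 0.948 = 14504
Group 3: 18800 * 0.939 = 17653
Group 4: 9700 * 0.931 + 14600 * 0.51 = 9031 + 7446 = 16477
Population now: 0–19=8780, 20–39=14504, 40–59=17653, 60+=16477
Period 2:
Births: 14504 * 0.467 = 6773
Group 2: 8780 * 0.948 = 8323
Group 3: 14504 * 0.939 = 13619
Group 4: 17653 * 0.931 + 16477 * 0.51 = 16435 + 8403 = 24838
Population now: 0–19=6773, 20–39=8323, 40–59=13619, 60+=24838

6773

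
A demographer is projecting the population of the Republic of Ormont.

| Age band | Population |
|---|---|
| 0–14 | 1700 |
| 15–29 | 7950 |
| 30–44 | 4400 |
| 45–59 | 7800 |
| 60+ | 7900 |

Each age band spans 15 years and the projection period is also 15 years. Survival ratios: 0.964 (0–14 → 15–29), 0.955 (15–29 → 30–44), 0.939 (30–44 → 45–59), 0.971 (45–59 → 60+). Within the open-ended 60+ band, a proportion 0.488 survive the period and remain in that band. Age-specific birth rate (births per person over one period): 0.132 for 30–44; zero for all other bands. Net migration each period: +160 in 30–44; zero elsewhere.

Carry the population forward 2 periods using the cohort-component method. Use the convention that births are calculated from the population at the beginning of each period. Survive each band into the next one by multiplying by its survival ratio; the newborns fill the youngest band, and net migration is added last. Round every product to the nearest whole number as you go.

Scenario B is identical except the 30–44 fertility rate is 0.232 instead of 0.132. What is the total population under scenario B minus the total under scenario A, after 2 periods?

1199

Let group 1 be 0–14 through group 5 = 60+.
[period 1]
Births: 4400 * 0.132 = 581
Group 2: 1700 * 0.964 = 1639
Group 3: 7950 * 0.955 = 7592
Group 4: 4400 * 0.939 = 4132
Group 5: 7800 * 0.971 + 7900 * 0.488 = 7574 + 3855 = 11429
Net migration: Group 3 + 160 → 7752
Population now: 0–14=581, 15–29=1639, 30–44=7752, 45–59=4132, 60+=11429
[period 2]
Births: 7752 * 0.132 = 1023
Group 2: 581 * 0.964 = 560
Group 3: 1639 * 0.955 = 1565
Group 4: 7752 * 0.939 = 7279
Group 5: 4132 * 0.971 + 11429 * 0.488 = 4012 + 5577 = 9589
Net migration: Group 3 + 160 → 1725
Population now: 0–14=1023, 15–29=560, 30–44=1725, 45–59=7279, 60+=9589
Scenario A total after 2 periods: 20176
Scenario B projection —
[period 1]
Births: 4400 * 0.232 = 1021
Group 2: 1700 * 0.964 = 1639
Group 3: 7950 * 0.955 = 7592
Group 4: 4400 * 0.939 = 4132
Group 5: 7800 * 0.971 + 7900 * 0.488 = 7574 + 3855 = 11429
Net migration: Group 3 + 160 → 7752
Population now: 0–14=1021, 15–29=1639, 30–44=7752, 45–59=4132, 60+=11429
[period 2]
Births: 7752 * 0.232 = 1798
Group 2: 1021 * 0.964 = 984
Group 3: 1639 * 0.955 = 1565
Group 4: 7752 * 0.939 = 7279
Group 5: 4132 * 0.971 + 11429 * 0.488 = 4012 + 5577 = 9589
Net migration: Group 3 + 160 → 1725
Population now: 0–14=1798, 15–29=984, 30–44=1725, 45–59=7279, 60+=9589
Scenario B total after 2 periods: 21375
Difference B − A = 21375 − 20176 = 1199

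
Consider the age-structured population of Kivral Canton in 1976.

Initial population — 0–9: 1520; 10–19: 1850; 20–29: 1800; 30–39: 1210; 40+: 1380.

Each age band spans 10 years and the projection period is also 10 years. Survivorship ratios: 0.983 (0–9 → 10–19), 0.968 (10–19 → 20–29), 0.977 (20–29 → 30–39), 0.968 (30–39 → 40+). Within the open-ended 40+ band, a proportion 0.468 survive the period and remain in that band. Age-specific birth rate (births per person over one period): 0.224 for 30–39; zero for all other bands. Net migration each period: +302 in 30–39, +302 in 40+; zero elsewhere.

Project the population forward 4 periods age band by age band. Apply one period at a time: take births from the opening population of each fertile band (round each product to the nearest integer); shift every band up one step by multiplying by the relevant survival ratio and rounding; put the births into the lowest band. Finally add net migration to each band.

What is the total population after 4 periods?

(Groups numbered youngest = 1 to oldest = 5.)
Period 1:
Births: 1210 * 0.224 = 271
Group 2: 1520 * 0.983 = 1494
Group 3: 1850 * 0.968 = 1791
Group 4: 1800 * 0.977 = 1759
Group 5: 1210 * 0.968 + 1380 * 0.468 = 1171 + 646 = 1817
Net migration: Group 4 + 302 → 2061; Group 5 + 302 → 2119
End of period: [271, 1494, 1791, 2061, 2119]
Period 2:
Births: 2061 * 0.224 = 462
Group 2: 271 * 0.983 = 266
Group 3: 1494 * 0.968 = 1446
Group 4: 1791 * 0.977 = 1750
Group 5: 2061 * 0.968 + 2119 * 0.468 = 1995 + 992 = 2987
Net migration: Group 4 + 302 → 2052; Group 5 + 302 → 3289
End of period: [462, 266, 1446, 2052, 3289]
Period 3:
Births: 2052 * 0.224 = 460
Group 2: 462 * 0.983 = 454
Group 3: 266 * 0.968 = 257
Group 4: 1446 * 0.977 = 1413
Group 5: 2052 * 0.968 + 3289 * 0.468 = 1986 + 1539 = 3525
Net migration: Group 4 + 302 → 1715; Group 5 + 302 → 3827
End of period: [460, 454, 257, 1715, 3827]
Period 4:
Births: 1715 * 0.224 = 384
Group 2: 460 * 0.983 = 452
Group 3: 454 * 0.968 = 439
Group 4: 257 * 0.977 = 251
Group 5: 1715 * 0.968 + 3827 * 0.468 = 1660 + 1791 = 3451
Net migration: Group 4 + 302 → 553; Group 5 + 302 → 3753
End of period: [384, 452, 439, 553, 3753]
Total after period 4: 384 + 452 + 439 + 553 + 3753 = 5581

5581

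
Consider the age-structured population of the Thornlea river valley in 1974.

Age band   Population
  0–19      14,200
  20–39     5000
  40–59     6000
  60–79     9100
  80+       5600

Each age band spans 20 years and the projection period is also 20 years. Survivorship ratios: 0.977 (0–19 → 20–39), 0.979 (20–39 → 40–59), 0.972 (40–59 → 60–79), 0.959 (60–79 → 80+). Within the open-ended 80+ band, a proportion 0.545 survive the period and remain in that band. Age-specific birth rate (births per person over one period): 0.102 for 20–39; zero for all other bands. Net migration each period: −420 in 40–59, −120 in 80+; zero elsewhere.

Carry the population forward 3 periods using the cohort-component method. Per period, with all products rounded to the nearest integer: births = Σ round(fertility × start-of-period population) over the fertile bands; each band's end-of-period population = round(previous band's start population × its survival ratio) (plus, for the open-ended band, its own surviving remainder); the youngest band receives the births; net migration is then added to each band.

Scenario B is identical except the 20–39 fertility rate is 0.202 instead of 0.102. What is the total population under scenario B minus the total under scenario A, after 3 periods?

Period 1.
Births: 5000 * 0.102 = 510
20–39: 14200 * 0.977 = 13873
40–59: 5000 * 0.979 = 4895
60–79: 6000 * 0.972 = 5832
80+: 9100 * 0.959 + 5600 * 0.545 = 8727 + 3052 = 11779
Net migration: 40–59 − 420 → 4475; 80+ − 120 → 11659
→ [510, 13873, 4475, 5832, 11659]
Period 2.
Births: 13873 * 0.102 = 1415
20–39: 510 * 0.977 = 498
40–59: 13873 * 0.979 = 13582
60–79: 4475 * 0.972 = 4350
80+: 5832 * 0.959 + 11659 * 0.545 = 5593 + 6354 = 11947
Net migration: 40–59 − 420 → 13162; 80+ − 120 → 11827
→ [1415, 498, 13162, 4350, 11827]
Period 3.
Births: 498 * 0.102 = 51
20–39: 1415 * 0.977 = 1382
40–59: 498 * 0.979 = 488
60–79: 13162 * 0.972 = 12793
80+: 4350 * 0.959 + 11827 * 0.545 = 4172 + 6446 = 10618
Net migration: 40–59 − 420 → 68; 80+ − 120 → 10498
→ [51, 1382, 68, 12793, 10498]
Scenario A total after 3 periods: 24792
Scenario B projection —
Period 1.
Births: 5000 * 0.202 = 1010
20–39: 14200 * 0.977 = 13873
40–59: 5000 * 0.979 = 4895
60–79: 6000 * 0.972 = 5832
80+: 9100 * 0.959 + 5600 * 0.545 = 8727 + 3052 = 11779
Net migration: 40–59 − 420 → 4475; 80+ − 120 → 11659
→ [1010, 13873, 4475, 5832, 11659]
Period 2.
Births: 13873 * 0.202 = 2802
20–39: 1010 * 0.977 = 987
40–59: 13873 * 0.979 = 13582
60–79: 4475 * 0.972 = 4350
80+: 5832 * 0.959 + 11659 * 0.545 = 5593 + 6354 = 11947
Net migration: 40–59 − 420 → 13162; 80+ − 120 → 11827
→ [2802, 987, 13162, 4350, 11827]
Period 3.
Births: 987 * 0.202 = 199
20–39: 2802 * 0.977 = 2738
40–59: 987 * 0.979 = 966
60–79: 13162 * 0.972 = 12793
80+: 4350 * 0.959 + 11827 * 0.545 = 4172 + 6446 = 10618
Net migration: 40–59 − 420 → 546; 80+ − 120 → 10498
→ [199, 2738, 546, 12793, 10498]
Scenario B total after 3 periods: 26774
Difference B − A = 26774 − 24792 = 1982

1982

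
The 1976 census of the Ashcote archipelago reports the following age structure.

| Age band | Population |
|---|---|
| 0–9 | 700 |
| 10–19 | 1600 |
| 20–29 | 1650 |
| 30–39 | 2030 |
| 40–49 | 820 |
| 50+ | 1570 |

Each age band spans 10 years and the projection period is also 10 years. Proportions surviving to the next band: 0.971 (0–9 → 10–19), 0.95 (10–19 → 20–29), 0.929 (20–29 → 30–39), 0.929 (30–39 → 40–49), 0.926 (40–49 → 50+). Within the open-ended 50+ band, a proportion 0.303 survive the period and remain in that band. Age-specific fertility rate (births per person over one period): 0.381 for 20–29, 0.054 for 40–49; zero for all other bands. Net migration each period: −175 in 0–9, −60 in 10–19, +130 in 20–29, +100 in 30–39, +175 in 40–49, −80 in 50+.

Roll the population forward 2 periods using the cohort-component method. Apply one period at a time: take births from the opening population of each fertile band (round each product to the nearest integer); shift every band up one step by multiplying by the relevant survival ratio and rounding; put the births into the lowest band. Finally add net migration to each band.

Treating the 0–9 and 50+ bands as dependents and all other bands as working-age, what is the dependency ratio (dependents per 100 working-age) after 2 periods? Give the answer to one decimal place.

61.4

Period 1.
Births: 1650 * 0.381 = 629 ; 820 * 0.054 = 44 ⇒ total 673
10–19: 700 * 0.971 = 680
20–29: 1600 * 0.95 = 1520
30–39: 1650 * 0.929 = 1533
40–49: 2030 * 0.929 = 1886
50+: 820 * 0.926 + 1570 * 0.303 = 759 + 476 = 1235
Net migration: 0–9 − 175 → 498; 10–19 − 60 → 620; 20–29 + 130 → 1650; 30–39 + 100 → 1633; 40–49 + 175 → 2061; 50+ − 80 → 1155
Population now: 0–9=498, 10–19=620, 20–29=1650, 30–39=1633, 40–49=2061, 50+=1155
Period 2.
Births: 1650 * 0.381 = 629 ; 2061 * 0.054 = 111 ⇒ total 740
10–19: 498 * 0.971 = 484
20–29: 620 * 0.95 = 589
30–39: 1650 * 0.929 = 1533
40–49: 1633 * 0.929 = 1517
50+: 2061 * 0.926 + 1155 * 0.303 = 1908 + 350 = 2258
Net migration: 0–9 − 175 → 565; 10–19 − 60 → 424; 20–29 + 130 → 719; 30–39 + 100 → 1633; 40–49 + 175 → 1692; 50+ − 80 → 2178
Population now: 0–9=565, 10–19=424, 20–29=719, 30–39=1633, 40–49=1692, 50+=2178
Dependents (band 0–9 + band 50+) = 565 + 2178 = 2743; working-age = 4468; ratio = 2743/4468 × 100 = 61.4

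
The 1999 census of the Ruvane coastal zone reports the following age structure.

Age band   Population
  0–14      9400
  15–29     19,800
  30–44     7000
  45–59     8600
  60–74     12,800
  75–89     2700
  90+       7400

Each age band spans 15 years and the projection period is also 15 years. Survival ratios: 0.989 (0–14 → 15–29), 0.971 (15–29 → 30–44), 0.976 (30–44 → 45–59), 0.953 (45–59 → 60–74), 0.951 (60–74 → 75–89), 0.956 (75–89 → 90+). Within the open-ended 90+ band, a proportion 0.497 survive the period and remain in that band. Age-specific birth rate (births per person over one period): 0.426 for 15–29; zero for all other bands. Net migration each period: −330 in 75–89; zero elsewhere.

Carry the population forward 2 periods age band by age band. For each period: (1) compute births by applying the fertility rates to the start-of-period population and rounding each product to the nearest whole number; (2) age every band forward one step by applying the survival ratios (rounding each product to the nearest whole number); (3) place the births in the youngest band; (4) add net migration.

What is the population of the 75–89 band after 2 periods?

7464

Numbering the bands 1..7 from youngest to oldest:
Period 1:
Births: 19800 × 0.426 = 8435
Band 2: 9400 × 0.989 = 9297
Band 3: 19800 × 0.971 = 19226
Band 4: 7000 × 0.976 = 6832
Band 5: 8600 × 0.953 = 8196
Band 6: 12800 × 0.951 = 12173
Band 7: 2700 × 0.956 + 7400 × 0.497 = 2581 + 3678 = 6259
Net migration: Band 6 − 330 → 11843
Giving 8435 / 9297 / 19226 / 6832 / 8196 / 11843 / 6259.
Period 2:
Births: 9297 × 0.426 = 3961
Band 2: 8435 × 0.989 = 8342
Band 3: 9297 × 0.971 = 9027
Band 4: 19226 × 0.976 = 18765
Band 5: 6832 × 0.953 = 6511
Band 6: 8196 × 0.951 = 7794
Band 7: 11843 × 0.956 + 6259 × 0.497 = 11322 + 3111 = 14433
Net migration: Band 6 − 330 → 7464
Giving 3961 / 8342 / 9027 / 18765 / 6511 / 7464 / 14433.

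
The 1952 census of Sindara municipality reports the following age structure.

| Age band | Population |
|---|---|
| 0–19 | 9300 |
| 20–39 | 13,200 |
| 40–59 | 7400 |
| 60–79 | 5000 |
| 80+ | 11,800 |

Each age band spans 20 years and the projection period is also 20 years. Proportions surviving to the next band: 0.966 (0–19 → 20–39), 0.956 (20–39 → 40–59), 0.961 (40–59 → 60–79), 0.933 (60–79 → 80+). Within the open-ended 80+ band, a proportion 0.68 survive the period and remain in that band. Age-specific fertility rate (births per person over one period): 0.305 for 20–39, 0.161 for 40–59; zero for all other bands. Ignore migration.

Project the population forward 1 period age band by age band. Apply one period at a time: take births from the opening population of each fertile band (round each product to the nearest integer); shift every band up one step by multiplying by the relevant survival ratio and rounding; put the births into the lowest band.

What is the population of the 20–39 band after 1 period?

(Groups numbered youngest = 1 to oldest = 5.)
Period 1:
Births: 13200 * 0.305 = 4026, 7400 * 0.161 = 1191 ⇒ total 5217
Group 2: 9300 * 0.966 = 8984
Group 3: 13200 * 0.956 = 12619
Group 4: 7400 * 0.961 = 7111
Group 5: 5000 * 0.933 + 11800 * 0.68 = 4665 + 8024 = 12689
Population now: 0–19=5217, 20–39=8984, 40–59=12619, 60–79=7111, 80+=12689

8984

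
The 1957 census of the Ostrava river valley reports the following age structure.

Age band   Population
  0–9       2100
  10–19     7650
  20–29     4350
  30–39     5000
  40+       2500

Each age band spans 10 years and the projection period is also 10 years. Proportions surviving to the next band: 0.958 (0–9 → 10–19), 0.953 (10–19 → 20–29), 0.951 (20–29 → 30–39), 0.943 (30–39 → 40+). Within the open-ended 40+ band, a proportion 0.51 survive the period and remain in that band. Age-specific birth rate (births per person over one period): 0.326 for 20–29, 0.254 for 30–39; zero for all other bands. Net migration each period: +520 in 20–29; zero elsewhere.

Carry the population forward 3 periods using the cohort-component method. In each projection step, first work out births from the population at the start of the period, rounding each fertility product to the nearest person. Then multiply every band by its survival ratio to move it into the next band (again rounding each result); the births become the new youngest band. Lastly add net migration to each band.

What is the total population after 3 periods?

21970

Call the groups 1 to 5, youngest first.
After projecting period 1:
Births: 4350 × 0.326 = 1418, 5000 × 0.254 = 1270 → total 2688
Group 2: 2100 × 0.958 = 2012
Group 3: 7650 × 0.953 = 7290
Group 4: 4350 × 0.951 = 4137
Group 5: 5000 × 0.943 + 2500 × 0.51 = 4715 + 1275 = 5990
Net migration: Group 3 + 520 → 7810
End of period: [2688, 2012, 7810, 4137, 5990]
After projecting period 2:
Births: 7810 × 0.326 = 2546, 4137 × 0.254 = 1051 → total 3597
Group 2: 2688 × 0.958 = 2575
Group 3: 2012 × 0.953 = 1917
Group 4: 7810 × 0.951 = 7427
Group 5: 4137 × 0.943 + 5990 × 0.51 = 3901 + 3055 = 6956
Net migration: Group 3 + 520 → 2437
End of period: [3597, 2575, 2437, 7427, 6956]
After projecting period 3:
Births: 2437 × 0.326 = 794, 7427 × 0.254 = 1886 → total 2680
Group 2: 3597 × 0.958 = 3446
Group 3: 2575 × 0.953 = 2454
Group 4: 2437 × 0.951 = 2318
Group 5: 7427 × 0.943 + 6956 × 0.51 = 7004 + 3548 = 10552
Net migration: Group 3 + 520 → 2974
End of period: [2680, 3446, 2974, 2318, 10552]
Total after period 3: 2680 + 3446 + 2974 + 2318 + 10552 = 21970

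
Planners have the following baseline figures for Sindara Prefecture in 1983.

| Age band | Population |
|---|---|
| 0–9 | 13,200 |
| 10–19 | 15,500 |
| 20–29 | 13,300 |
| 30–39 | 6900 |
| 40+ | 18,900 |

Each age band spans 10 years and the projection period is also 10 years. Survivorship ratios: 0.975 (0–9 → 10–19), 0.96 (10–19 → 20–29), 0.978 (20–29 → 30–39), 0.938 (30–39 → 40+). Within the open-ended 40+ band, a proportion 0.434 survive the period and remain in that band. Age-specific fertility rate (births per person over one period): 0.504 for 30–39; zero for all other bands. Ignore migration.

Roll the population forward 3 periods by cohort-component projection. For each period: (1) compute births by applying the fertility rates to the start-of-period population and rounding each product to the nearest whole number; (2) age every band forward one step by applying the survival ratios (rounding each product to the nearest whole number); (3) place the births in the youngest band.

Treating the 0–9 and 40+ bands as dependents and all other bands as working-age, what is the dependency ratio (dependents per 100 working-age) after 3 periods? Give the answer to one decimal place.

(Bands numbered youngest = 1 to oldest = 5.)
Period 1:
Births: 6900 × 0.504 = 3478
Band 2: 13200 × 0.975 = 12870
Band 3: 15500 × 0.96 = 14880
Band 4: 13300 × 0.978 = 13007
Band 5: 6900 × 0.938 + 18900 × 0.434 = 6472 + 8203 = 14675
End of period: [3478, 12870, 14880, 13007, 14675]
Period 2:
Births: 13007 × 0.504 = 6556
Band 2: 3478 × 0.975 = 3391
Band 3: 12870 × 0.96 = 12355
Band 4: 14880 × 0.978 = 14553
Band 5: 13007 × 0.938 + 14675 × 0.434 = 12201 + 6369 = 18570
End of period: [6556, 3391, 12355, 14553, 18570]
Period 3:
Births: 14553 × 0.504 = 7335
Band 2: 6556 × 0.975 = 6392
Band 3: 3391 × 0.96 = 3255
Band 4: 12355 × 0.978 = 12083
Band 5: 14553 × 0.938 + 18570 × 0.434 = 13651 + 8059 = 21710
End of period: [7335, 6392, 3255, 12083, 21710]
Dependents (band 0–9 + band 40+) = 7335 + 21710 = 29045; working-age = 21730; ratio = 29045/21730 × 100 = 133.7

133.7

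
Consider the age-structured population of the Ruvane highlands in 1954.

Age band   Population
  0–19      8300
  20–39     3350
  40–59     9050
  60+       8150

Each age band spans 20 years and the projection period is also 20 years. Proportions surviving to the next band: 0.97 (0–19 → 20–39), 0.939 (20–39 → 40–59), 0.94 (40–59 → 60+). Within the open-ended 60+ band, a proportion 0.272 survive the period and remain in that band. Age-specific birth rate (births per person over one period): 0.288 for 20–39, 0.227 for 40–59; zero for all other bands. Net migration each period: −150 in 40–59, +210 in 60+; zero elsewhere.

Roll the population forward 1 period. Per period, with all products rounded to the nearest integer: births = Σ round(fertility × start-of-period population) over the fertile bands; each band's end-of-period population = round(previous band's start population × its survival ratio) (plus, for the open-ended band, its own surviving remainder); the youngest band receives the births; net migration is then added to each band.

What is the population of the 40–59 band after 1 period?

2996

Period 1.
Births: 3350 * 0.288 = 965  |  9050 * 0.227 = 2054 → total 3019
20–39: 8300 * 0.97 = 8051
40–59: 3350 * 0.939 = 3146
60+: 9050 * 0.94 + 8150 * 0.272 = 8507 + 2217 = 10724
Net migration: 40–59 − 150 → 2996; 60+ + 210 → 10934
Population now: 0–19=3019, 20–39=8051, 40–59=2996, 60+=10934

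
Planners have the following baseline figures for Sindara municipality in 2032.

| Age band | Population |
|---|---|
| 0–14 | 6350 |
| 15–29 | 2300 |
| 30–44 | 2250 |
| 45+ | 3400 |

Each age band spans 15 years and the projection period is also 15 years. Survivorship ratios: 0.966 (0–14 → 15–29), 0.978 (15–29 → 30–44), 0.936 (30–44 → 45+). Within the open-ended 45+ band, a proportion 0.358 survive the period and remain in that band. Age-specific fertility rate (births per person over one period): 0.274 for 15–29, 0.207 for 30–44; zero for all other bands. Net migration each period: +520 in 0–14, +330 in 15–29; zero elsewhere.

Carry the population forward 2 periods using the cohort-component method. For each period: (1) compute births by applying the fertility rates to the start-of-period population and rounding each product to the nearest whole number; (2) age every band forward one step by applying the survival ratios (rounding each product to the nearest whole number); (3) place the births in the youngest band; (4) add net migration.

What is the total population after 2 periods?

Let group 1 be 0–14 through group 4 = 45+.
Period 1.
Births: 2300 × 0.274 = 630  |  2250 × 0.207 = 466 ⇒ total 1096
Group 2: 6350 × 0.966 = 6134
Group 3: 2300 × 0.978 = 2249
Group 4: 2250 × 0.936 + 3400 × 0.358 = 2106 + 1217 = 3323
Net migration: Group 1 + 520 → 1616; Group 2 + 330 → 6464
End of period: [1616, 6464, 2249, 3323]
Period 2.
Births: 6464 × 0.274 = 1771  |  2249 × 0.207 = 466 ⇒ total 2237
Group 2: 1616 × 0.966 = 1561
Group 3: 6464 × 0.978 = 6322
Group 4: 2249 × 0.936 + 3323 × 0.358 = 2105 + 1190 = 3295
Net migration: Group 1 + 520 → 2757; Group 2 + 330 → 1891
End of period: [2757, 1891, 6322, 3295]
Total after period 2: 2757 + 1891 + 6322 + 3295 = 14265

14265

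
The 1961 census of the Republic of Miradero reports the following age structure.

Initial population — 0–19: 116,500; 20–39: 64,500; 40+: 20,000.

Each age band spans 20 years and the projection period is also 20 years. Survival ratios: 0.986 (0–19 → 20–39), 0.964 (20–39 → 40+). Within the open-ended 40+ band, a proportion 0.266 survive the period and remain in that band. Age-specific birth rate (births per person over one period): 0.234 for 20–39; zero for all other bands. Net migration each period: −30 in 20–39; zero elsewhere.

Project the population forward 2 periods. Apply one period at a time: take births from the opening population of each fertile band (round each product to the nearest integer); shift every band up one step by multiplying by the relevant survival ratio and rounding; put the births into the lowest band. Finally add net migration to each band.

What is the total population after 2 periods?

Call the bands 1 to 3, youngest first.
Period 1.
Births: 64500 × 0.234 = 15093
Band 2: 116500 × 0.986 = 114869
Band 3: 64500 × 0.964 + 20000 × 0.266 = 62178 + 5320 = 67498
Net migration: Band 2 − 30 → 114839
Population now: 0–19=15093, 20–39=114839, 40+=67498
Period 2.
Births: 114839 × 0.234 = 26872
Band 2: 15093 × 0.986 = 14882
Band 3: 114839 × 0.964 + 67498 × 0.266 = 110705 + 17954 = 128659
Net migration: Band 2 − 30 → 14852
Population now: 0–19=26872, 20–39=14852, 40+=128659
Total after period 2: 26872 + 14852 + 128659 = 170383

170383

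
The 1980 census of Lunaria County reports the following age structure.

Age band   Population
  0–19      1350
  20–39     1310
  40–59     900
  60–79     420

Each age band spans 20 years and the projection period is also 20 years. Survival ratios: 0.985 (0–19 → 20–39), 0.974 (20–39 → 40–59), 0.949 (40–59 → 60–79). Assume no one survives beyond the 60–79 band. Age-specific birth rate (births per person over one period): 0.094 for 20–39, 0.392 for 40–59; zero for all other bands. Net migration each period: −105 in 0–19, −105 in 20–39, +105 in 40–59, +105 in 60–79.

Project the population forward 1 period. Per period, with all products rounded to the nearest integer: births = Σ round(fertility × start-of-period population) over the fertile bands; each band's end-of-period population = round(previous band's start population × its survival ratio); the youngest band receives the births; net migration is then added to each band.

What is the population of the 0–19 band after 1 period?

Let band 1 be 0–19 through band 4 = 60–79.
Period 1.
Births: 1310 × 0.094 = 123  |  900 × 0.392 = 353 → 476
Band 2: 1350 × 0.985 = 1330
Band 3: 1310 × 0.974 = 1276
Band 4: 900 × 0.949 = 854
Net migration: Band 1 − 105 → 371; Band 2 − 105 → 1225; Band 3 + 105 → 1381; Band 4 + 105 → 959
Population now: 0–19=371, 20–39=1225, 40–59=1381, 60–79=959

371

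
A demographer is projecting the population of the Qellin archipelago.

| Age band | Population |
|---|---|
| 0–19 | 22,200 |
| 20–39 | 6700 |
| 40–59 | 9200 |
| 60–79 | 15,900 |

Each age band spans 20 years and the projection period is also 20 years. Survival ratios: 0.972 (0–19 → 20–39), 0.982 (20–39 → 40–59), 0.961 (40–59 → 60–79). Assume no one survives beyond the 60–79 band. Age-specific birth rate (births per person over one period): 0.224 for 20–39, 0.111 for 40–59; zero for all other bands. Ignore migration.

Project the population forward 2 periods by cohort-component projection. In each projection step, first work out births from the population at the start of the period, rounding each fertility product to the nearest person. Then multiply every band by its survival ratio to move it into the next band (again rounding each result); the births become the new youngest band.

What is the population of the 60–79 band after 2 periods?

After projecting period 1:
Births: 6700 × 0.224 = 1501, 9200 × 0.111 = 1021 — total 2522
20–39: 22200 × 0.972 = 21578
40–59: 6700 × 0.982 = 6579
60–79: 9200 × 0.961 = 8841
→ [2522, 21578, 6579, 8841]
After projecting period 2:
Births: 21578 × 0.224 = 4833, 6579 × 0.111 = 730 — total 5563
20–39: 2522 × 0.972 = 2451
40–59: 21578 × 0.982 = 21190
60–79: 6579 × 0.961 = 6322
→ [5563, 2451, 21190, 6322]

6322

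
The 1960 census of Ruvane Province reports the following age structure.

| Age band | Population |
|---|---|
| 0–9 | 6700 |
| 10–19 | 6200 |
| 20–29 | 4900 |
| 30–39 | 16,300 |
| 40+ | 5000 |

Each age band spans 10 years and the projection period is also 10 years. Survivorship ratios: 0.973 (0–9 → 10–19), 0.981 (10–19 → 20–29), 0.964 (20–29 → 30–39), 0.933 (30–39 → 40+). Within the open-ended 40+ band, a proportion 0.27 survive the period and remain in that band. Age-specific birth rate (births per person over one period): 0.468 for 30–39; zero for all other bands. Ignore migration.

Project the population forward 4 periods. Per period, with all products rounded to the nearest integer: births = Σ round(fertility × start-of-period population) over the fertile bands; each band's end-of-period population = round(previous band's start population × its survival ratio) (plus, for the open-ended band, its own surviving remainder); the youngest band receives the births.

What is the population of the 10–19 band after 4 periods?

Let band 1 be 0–9 through band 5 = 40+.
Period 1.
Births: 16300 × 0.468 = 7628
Band 2: 6700 × 0.973 = 6519
Band 3: 6200 × 0.981 = 6082
Band 4: 4900 × 0.964 = 4724
Band 5: 16300 × 0.933 + 5000 × 0.27 = 15208 + 1350 = 16558
→ [7628, 6519, 6082, 4724, 16558]
Period 2.
Births: 4724 × 0.468 = 2211
Band 2: 7628 × 0.973 = 7422
Band 3: 6519 × 0.981 = 6395
Band 4: 6082 × 0.964 = 5863
Band 5: 4724 × 0.933 + 16558 × 0.27 = 4407 + 4471 = 8878
→ [2211, 7422, 6395, 5863, 8878]
Period 3.
Births: 5863 × 0.468 = 2744
Band 2: 2211 × 0.973 = 2151
Band 3: 7422 × 0.981 = 7281
Band 4: 6395 × 0.964 = 6165
Band 5: 5863 × 0.933 + 8878 × 0.27 = 5470 + 2397 = 7867
→ [2744, 2151, 7281, 6165, 7867]
Period 4.
Births: 6165 × 0.468 = 2885
Band 2: 2744 × 0.973 = 2670
Band 3: 2151 × 0.981 = 2110
Band 4: 7281 × 0.964 = 7019
Band 5: 6165 × 0.933 + 7867 × 0.27 = 5752 + 2124 = 7876
→ [2885, 2670, 2110, 7019, 7876]

2670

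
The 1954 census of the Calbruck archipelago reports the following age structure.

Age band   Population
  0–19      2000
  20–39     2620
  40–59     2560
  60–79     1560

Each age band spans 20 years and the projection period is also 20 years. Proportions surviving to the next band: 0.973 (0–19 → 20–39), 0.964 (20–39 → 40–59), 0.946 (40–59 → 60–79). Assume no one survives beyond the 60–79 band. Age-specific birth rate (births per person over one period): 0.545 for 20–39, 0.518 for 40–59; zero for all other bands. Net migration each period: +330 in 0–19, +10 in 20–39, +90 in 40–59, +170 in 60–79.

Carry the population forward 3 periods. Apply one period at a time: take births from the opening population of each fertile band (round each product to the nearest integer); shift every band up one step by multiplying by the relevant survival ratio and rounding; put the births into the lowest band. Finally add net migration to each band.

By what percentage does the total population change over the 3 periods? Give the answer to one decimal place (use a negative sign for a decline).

[period 1]
Births: 2620 × 0.545 = 1428  |  2560 × 0.518 = 1326 → total 2754
20–39: 2000 × 0.973 = 1946
40–59: 2620 × 0.964 = 2526
60–79: 2560 × 0.946 = 2422
Net migration: 0–19 + 330 → 3084; 20–39 + 10 → 1956; 40–59 + 90 → 2616; 60–79 + 170 → 2592
End of period: [3084, 1956, 2616, 2592]
[period 2]
Births: 1956 × 0.545 = 1066  |  2616 × 0.518 = 1355 → total 2421
20–39: 3084 × 0.973 = 3001
40–59: 1956 × 0.964 = 1886
60–79: 2616 × 0.946 = 2475
Net migration: 0–19 + 330 → 2751; 20–39 + 10 → 3011; 40–59 + 90 → 1976; 60–79 + 170 → 2645
End of period: [2751, 3011, 1976, 2645]
[period 3]
Births: 3011 × 0.545 = 1641  |  1976 × 0.518 = 1024 → total 2665
20–39: 2751 × 0.973 = 2677
40–59: 3011 × 0.964 = 2903
60–79: 1976 × 0.946 = 1869
Net migration: 0–19 + 330 → 2995; 20–39 + 10 → 2687; 40–59 + 90 → 2993; 60–79 + 170 → 2039
End of period: [2995, 2687, 2993, 2039]
Total: 8740 → 10714; change = 1974; percentage change = 22.6%

22.6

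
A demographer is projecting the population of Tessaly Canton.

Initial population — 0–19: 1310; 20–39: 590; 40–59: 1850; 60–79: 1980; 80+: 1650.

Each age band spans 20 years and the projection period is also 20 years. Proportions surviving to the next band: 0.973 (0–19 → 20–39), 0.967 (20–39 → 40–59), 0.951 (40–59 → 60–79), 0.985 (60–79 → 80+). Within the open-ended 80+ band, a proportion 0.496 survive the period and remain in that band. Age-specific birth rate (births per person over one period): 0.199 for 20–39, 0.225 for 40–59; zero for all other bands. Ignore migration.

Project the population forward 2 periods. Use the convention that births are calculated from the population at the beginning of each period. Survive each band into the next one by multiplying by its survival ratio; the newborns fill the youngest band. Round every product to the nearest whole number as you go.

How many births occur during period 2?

382

Period 1.
Births: 590 × 0.199 = 117 ; 1850 × 0.225 = 416 → total 533
20–39: 1310 × 0.973 = 1275
40–59: 590 × 0.967 = 571
60–79: 1850 × 0.951 = 1759
80+: 1980 × 0.985 + 1650 × 0.496 = 1950 + 818 = 2768
End of period: [533, 1275, 571, 1759, 2768]
Period 2.
Births: 1275 × 0.199 = 254 ; 571 × 0.225 = 128 → total 382
20–39: 533 × 0.973 = 519
40–59: 1275 × 0.967 = 1233
60–79: 571 × 0.951 = 543
80+: 1759 × 0.985 + 2768 × 0.496 = 1733 + 1373 = 3106
End of period: [382, 519, 1233, 543, 3106]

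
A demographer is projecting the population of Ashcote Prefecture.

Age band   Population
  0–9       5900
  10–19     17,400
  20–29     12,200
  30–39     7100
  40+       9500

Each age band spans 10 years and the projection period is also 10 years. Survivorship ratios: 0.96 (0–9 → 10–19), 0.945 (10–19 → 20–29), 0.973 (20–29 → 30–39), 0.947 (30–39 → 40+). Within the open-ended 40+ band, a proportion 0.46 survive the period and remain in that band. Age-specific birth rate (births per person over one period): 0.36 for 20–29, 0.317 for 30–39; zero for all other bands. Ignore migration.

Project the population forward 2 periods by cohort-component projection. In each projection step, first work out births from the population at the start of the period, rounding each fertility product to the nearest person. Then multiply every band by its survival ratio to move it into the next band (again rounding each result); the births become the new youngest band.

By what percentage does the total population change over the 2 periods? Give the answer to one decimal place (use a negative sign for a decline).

3.2

(Groups numbered youngest = 1 to oldest = 5.)
[period 1]
Births: 12200 * 0.36 = 4392  |  7100 * 0.317 = 2251 ⇒ total 6643
Group 2: 5900 * 0.96 = 5664
Group 3: 17400 * 0.945 = 16443
Group 4: 12200 * 0.973 = 11871
Group 5: 7100 * 0.947 + 9500 * 0.46 = 6724 + 4370 = 11094
→ [6643, 5664, 16443, 11871, 11094]
[period 2]
Births: 16443 * 0.36 = 5919  |  11871 * 0.317 = 3763 ⇒ total 9682
Group 2: 6643 * 0.96 = 6377
Group 3: 5664 * 0.945 = 5352
Group 4: 16443 * 0.973 = 15999
Group 5: 11871 * 0.947 + 11094 * 0.46 = 11242 + 5103 = 16345
→ [9682, 6377, 5352, 15999, 16345]
Total: 52100 → 53755; change = 1655; percentage change = 3.2%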